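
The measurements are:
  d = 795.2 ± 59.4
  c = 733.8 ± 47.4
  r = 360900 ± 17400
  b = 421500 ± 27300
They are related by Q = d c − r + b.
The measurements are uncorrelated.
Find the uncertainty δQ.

66100

Let p = d·c = 583500. δp/p = √((1·δd/d)² + (1·δc/c)²) = √(0.00558 + 0.00417) = 0.0988, so δp = 57600.
Q = p − r + b: δQ = √(δp² + δr² + δb²) = √(3.32e+09 + 3.03e+08 + 7.45e+08) = 66100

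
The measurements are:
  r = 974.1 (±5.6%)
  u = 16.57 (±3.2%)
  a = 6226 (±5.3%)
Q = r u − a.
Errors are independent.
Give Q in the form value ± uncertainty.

Let p = r·u = 16140. δp/p = √((1·δr/r)² + (1·δu/u)²) = √(0.00314 + 0.00102) = 0.0645, so δp = 1040.
Q = p − a: δQ = √(δp² + δa²) = √(1.08e+06 + 1.09e+05) = 1090
Q = 9915.

9915 ± 1090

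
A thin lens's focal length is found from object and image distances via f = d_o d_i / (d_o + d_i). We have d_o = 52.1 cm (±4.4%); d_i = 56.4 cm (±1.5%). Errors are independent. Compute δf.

0.649 cm

∂f/∂d_o = (d_i/(d_o+d_i))² = 0.270;  ∂f/∂d_i = (d_o/(d_o+d_i))² = 0.231
δf = √((∂f/∂d_o · δd_o)² + (∂f/∂d_i · δd_i)²) = √(0.384 + 0.0381) = 0.649 cm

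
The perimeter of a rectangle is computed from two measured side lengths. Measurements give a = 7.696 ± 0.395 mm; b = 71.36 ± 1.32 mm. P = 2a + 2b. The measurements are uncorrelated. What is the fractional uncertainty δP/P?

0.0174

For a sum/difference, combine absolute errors in quadrature:
  (2·δa)² = 0.624;  (2·δb)² = 6.97
δP = √(7.59) = 2.76 mm
P = 158.1 mm, so δP/P = 2.76/158.1 = 0.0174.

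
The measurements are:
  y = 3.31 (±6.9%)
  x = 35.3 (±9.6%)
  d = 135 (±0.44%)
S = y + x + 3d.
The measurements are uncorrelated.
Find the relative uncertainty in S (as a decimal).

Absolute uncertainties add in quadrature for a linear combination:
  (δy)² = 0.0522;  (δx)² = 11.5;  (3·δd)² = 3.18
δS = √(14.7) = 3.84
S = 444, so δS/S = 3.84/444 = 0.00865.

0.00865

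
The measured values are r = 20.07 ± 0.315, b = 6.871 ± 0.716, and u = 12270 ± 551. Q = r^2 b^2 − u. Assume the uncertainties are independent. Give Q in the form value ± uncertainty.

6747 ± 4050

Let p = r^2·b^2 = 19020. δp/p = √((2·δr/r)² + (2·δb/b)²) = √(0.000985 + 0.0434) = 0.211, so δp = 4010.
Q = p − u: δQ = √(δp² + δu²) = √(1.61e+07 + 3.04e+05) = 4050
Q = 6747.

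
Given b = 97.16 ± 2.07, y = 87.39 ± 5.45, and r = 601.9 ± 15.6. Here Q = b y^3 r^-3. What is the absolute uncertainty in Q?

Products/powers → add relative errors in quadrature, weighted by exponent:
  (1·δb/b)² = (1×0.0213)² = 0.000454;  (3·δy/y)² = (3×0.0624)² = 0.0350;  (-3·δr/r)² = (-3×0.0259)² = 0.00605
δQ/Q = √(0.0415) = 0.204
Q = 0.2974, so δQ = 0.204 × 0.2974 = 0.0606.

0.0606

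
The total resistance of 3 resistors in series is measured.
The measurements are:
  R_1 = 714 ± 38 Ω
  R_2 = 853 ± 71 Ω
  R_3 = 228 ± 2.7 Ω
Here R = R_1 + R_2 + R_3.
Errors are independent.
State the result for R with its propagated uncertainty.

1800 ± 80.6 Ω

Absolute uncertainties add in quadrature for a linear combination:
  (δR_1)² = 1440;  (δR_2)² = 5040;  (δR_3)² = 7.29
δR = √(6490) = 80.6 Ω
R = 1800 Ω.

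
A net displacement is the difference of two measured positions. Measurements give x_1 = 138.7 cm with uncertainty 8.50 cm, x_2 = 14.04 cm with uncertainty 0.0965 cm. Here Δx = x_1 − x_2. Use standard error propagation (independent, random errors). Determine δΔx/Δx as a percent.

For a sum/difference, combine absolute errors in quadrature:
  (δx_1)² = 72.2;  (δx_2)² = 0.00931
δΔx = √(72.3) = 8.50 cm
Δx = 124.7 cm, so δΔx/Δx = 8.50/124.7 = 0.0682.

6.82%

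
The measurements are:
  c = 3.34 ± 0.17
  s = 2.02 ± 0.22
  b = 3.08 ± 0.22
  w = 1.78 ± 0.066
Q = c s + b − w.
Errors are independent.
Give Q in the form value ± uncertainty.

8.05 ± 0.843

Let p = c·s = 6.75. δp/p = √((1·δc/c)² + (1·δs/s)²) = √(0.00259 + 0.0119) = 0.120, so δp = 0.811.
Q = p + b − w: δQ = √(δp² + δb² + δw²) = √(0.658 + 0.0484 + 0.00436) = 0.843
Q = 8.05.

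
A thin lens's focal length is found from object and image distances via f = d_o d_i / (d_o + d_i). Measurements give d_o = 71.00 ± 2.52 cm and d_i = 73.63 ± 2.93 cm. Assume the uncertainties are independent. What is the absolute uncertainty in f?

0.962 cm

∂f/∂d_o = (d_i/(d_o+d_i))² = 0.259;  ∂f/∂d_i = (d_o/(d_o+d_i))² = 0.241
δf = √((∂f/∂d_o · δd_o)² + (∂f/∂d_i · δd_i)²) = √(0.427 + 0.499) = 0.962 cm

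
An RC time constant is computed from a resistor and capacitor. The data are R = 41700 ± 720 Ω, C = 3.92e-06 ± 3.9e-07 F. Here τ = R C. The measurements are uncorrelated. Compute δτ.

Each factor contributes (exponent × relative error)² to (δτ/τ)²:
  (1·δR/R)² = (1×0.0173)² = 0.000298;  (1·δC/C)² = (1×0.0995)² = 0.00990
δτ/τ = √(0.0102) = 0.101
τ = 0.163 s, so δτ = 0.101 × 0.163 = 0.0165 s.

0.0165 s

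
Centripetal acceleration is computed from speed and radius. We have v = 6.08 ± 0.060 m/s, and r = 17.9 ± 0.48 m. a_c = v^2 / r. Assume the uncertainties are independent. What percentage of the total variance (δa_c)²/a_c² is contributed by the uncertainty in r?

(δa_c/a_c)² = (2·δv/v)² + (-1·δr/r)²
  v term: (2×0.00987)² = 0.000390
  r term: (-1×0.0268)² = 0.000719
Total = 0.00111. Share from r = 0.000719/0.00111 = 0.649.

64.9%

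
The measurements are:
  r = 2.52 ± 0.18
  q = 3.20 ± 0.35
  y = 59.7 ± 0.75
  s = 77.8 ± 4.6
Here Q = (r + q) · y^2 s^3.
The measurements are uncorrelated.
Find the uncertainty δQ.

1.84e+09

Let u = r + q = 5.72. δu = √(δr² + δq²) = √(0.0324 + 0.122) = 0.394, so δu/u = 0.0688.
Q is then a monomial in u, y, s:
δQ/Q = √((δu/u)² + (2·δy/y)² + (3·δs/s)²) = √(0.00473 + 0.000631 + 0.0315) = 0.192
Q = 9.6e+09, so δQ = 0.192 × 9.6e+09 = 1.84e+09.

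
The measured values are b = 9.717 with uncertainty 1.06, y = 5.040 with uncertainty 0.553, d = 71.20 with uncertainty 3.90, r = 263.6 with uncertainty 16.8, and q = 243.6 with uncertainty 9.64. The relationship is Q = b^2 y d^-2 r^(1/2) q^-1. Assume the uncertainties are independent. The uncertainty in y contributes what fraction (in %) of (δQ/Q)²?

(δQ/Q)² = (2·δb/b)² + (1·δy/y)² + (-2·δd/d)² + (½·δr/r)² + (-1·δq/q)²
  b term: (2×0.109)² = 0.0476
  y term: (1×0.110)² = 0.0120
  d term: (-2×0.0548)² = 0.0120
  r term: (0.5×0.0637)² = 0.00102
  q term: (-1×0.0396)² = 0.00157
Total = 0.0742. Share from y = 0.0120/0.0742 = 0.162.

16.2%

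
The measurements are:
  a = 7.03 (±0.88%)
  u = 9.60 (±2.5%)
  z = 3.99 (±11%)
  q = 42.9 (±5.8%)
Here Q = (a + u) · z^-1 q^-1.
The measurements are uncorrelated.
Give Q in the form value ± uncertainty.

0.0972 ± 0.0122

Let w = a + u = 16.6. δw = √(δa² + δu²) = √(0.00383 + 0.0576) = 0.248, so δw/w = 0.0149.
Q is then a monomial in w, z, q:
δQ/Q = √((δw/w)² + (-1·δz/z)² + (-1·δq/q)²) = √(0.000222 + 0.0121 + 0.00336) = 0.125
Q = 0.0972, so δQ = 0.125 × 0.0972 = 0.0122.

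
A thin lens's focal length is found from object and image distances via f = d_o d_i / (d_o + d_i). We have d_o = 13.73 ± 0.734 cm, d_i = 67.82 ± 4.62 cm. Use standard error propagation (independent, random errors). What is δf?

∂f/∂d_o = (d_i/(d_o+d_i))² = 0.692;  ∂f/∂d_i = (d_o/(d_o+d_i))² = 0.0283
δf = √((∂f/∂d_o · δd_o)² + (∂f/∂d_i · δd_i)²) = √(0.258 + 0.0172) = 0.524 cm

0.524 cm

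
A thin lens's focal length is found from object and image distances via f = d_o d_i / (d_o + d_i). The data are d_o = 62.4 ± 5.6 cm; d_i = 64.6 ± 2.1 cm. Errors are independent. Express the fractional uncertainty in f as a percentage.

4.84%

∂f/∂d_o = (d_i/(d_o+d_i))² = 0.259;  ∂f/∂d_i = (d_o/(d_o+d_i))² = 0.241
δf = √((∂f/∂d_o · δd_o)² + (∂f/∂d_i · δd_i)²) = √(2.10 + 0.257) = 1.54 cm
f = 31.7 cm, so δf/f = 1.54/31.7 = 0.0484.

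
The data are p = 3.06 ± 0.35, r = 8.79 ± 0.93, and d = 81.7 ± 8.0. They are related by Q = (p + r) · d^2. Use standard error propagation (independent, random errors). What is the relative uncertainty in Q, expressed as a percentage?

Let u = p + r = 11.8. δu = √(δp² + δr²) = √(0.122 + 0.865) = 0.994, so δu/u = 0.0839.
Q is then a monomial in u, d:
δQ/Q = √((δu/u)² + (2·δd/d)²) = √(0.00703 + 0.0384) = 0.213

21.3%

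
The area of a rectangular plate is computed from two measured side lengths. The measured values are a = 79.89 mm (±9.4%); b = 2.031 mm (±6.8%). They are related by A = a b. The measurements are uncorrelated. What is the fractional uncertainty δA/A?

Each factor contributes (exponent × relative error)² to (δA/A)²:
  (1·δa/a)² = (1×0.0940)² = 0.00884;  (1·δb/b)² = (1×0.0680)² = 0.00462
δA/A = √(0.0135) = 0.116

0.116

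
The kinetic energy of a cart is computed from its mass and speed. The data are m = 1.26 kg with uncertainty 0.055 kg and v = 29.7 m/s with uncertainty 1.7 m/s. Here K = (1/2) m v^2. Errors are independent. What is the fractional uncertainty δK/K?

K is a product of powers, so relative uncertainties combine in quadrature:
  (1·δm/m)² = (1×0.0437)² = 0.00191;  (2·δv/v)² = (2×0.0572)² = 0.0131
δK/K = √(0.0150) = 0.123

0.123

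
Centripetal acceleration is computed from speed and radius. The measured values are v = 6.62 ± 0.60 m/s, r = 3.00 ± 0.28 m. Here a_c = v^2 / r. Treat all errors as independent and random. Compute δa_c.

Products/powers → add relative errors in quadrature, weighted by exponent:
  (2·δv/v)² = (2×0.0906)² = 0.0329;  (-1·δr/r)² = (-1×0.0933)² = 0.00871
δa_c/a_c = √(0.0416) = 0.204
a_c = 14.6 m/s^2, so δa_c = 0.204 × 14.6 = 2.98 m/s^2.

2.98 m/s^2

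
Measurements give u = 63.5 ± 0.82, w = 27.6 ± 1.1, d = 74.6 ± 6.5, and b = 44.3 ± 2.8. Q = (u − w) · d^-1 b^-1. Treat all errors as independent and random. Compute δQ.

0.00124

Let h = u − w = 35.9. δh = √(δu² + δw²) = √(0.672 + 1.21) = 1.37, so δh/h = 0.0382.
Q is then a monomial in h, d, b:
δQ/Q = √((δh/h)² + (-1·δd/d)² + (-1·δb/b)²) = √(0.00146 + 0.00759 + 0.00399) = 0.114
Q = 0.0109, so δQ = 0.114 × 0.0109 = 0.00124.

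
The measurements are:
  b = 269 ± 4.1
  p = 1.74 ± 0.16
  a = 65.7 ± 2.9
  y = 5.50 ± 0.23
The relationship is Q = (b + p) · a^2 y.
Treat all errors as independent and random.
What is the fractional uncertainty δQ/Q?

0.0989

Let u = b + p = 271. δu = √(δb² + δp²) = √(16.8 + 0.0256) = 4.10, so δu/u = 0.0152.
Q is then a monomial in u, a, y:
δQ/Q = √((δu/u)² + (2·δa/a)² + (1·δy/y)²) = √(0.000230 + 0.00779 + 0.00175) = 0.0989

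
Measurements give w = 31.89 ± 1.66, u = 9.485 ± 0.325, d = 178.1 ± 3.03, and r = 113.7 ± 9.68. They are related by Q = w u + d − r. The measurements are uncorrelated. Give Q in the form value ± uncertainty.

366.9 ± 21.4

Let p = w·u = 302.5. δp/p = √((1·δw/w)² + (1·δu/u)²) = √(0.00271 + 0.00117) = 0.0623, so δp = 18.9.
Q = p + d − r: δQ = √(δp² + δd² + δr²) = √(355 + 9.18 + 93.7) = 21.4
Q = 366.9.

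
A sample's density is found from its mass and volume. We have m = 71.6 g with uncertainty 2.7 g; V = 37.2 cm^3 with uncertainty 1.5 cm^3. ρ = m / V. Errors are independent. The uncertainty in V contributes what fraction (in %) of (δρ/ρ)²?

53.3%

(δρ/ρ)² = (1·δm/m)² + (-1·δV/V)²
  m term: (1×0.0377)² = 0.00142
  V term: (-1×0.0403)² = 0.00163
Total = 0.00305. Share from V = 0.00163/0.00305 = 0.533.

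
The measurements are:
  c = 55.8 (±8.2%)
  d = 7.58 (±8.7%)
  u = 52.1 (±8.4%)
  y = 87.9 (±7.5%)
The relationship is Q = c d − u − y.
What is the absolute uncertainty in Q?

51.2

Let p = c·d = 423. δp/p = √((1·δc/c)² + (1·δd/d)²) = √(0.00672 + 0.00757) = 0.120, so δp = 50.6.
Q = p − u − y: δQ = √(δp² + δu² + δy²) = √(2560 + 19.2 + 43.5) = 51.2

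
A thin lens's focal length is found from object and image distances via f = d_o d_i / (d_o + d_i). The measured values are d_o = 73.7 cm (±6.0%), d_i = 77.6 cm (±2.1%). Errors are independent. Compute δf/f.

0.0324

∂f/∂d_o = (d_i/(d_o+d_i))² = 0.263;  ∂f/∂d_i = (d_o/(d_o+d_i))² = 0.237
δf = √((∂f/∂d_o · δd_o)² + (∂f/∂d_i · δd_i)²) = √(1.35 + 0.150) = 1.23 cm
f = 37.8 cm, so δf/f = 1.23/37.8 = 0.0324.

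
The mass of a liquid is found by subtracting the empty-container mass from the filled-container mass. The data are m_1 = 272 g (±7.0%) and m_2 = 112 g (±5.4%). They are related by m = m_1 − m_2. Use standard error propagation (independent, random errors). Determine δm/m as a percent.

Sums and differences: (δm)² = Σ (cᵢ δxᵢ)².
  (δm_1)² = 363;  (δm_2)² = 36.6
δm = √(399) = 20.0 g
m = 160 g, so δm/m = 20.0/160 = 0.125.

12.5%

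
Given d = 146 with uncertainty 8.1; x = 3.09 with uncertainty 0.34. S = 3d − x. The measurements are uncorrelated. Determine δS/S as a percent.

5.59%

Each term contributes (cᵢ δxᵢ)² to (δS)²:
  (3·δd)² = 590;  (δx)² = 0.116
δS = √(591) = 24.3
S = 435, so δS/S = 24.3/435 = 0.0559.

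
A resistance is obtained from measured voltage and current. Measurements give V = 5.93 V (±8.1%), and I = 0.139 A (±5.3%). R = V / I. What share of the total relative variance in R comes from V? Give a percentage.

(δR/R)² = (1·δV/V)² + (-1·δI/I)²
  V term: (1×0.0810)² = 0.00656
  I term: (-1×0.0530)² = 0.00281
Total = 0.00937. Share from V = 0.00656/0.00937 = 0.700.

70.0%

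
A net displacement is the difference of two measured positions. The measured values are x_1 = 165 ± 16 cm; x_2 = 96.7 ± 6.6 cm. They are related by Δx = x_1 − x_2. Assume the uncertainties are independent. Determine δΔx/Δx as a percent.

Absolute uncertainties add in quadrature for a linear combination:
  (δx_1)² = 256;  (δx_2)² = 43.6
δΔx = √(300) = 17.3 cm
Δx = 68.3 cm, so δΔx/Δx = 17.3/68.3 = 0.253.

25.3%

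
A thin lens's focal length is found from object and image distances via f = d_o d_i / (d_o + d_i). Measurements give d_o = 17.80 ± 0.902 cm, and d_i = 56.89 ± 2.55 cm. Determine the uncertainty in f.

∂f/∂d_o = (d_i/(d_o+d_i))² = 0.580;  ∂f/∂d_i = (d_o/(d_o+d_i))² = 0.0568
δf = √((∂f/∂d_o · δd_o)² + (∂f/∂d_i · δd_i)²) = √(0.274 + 0.0210) = 0.543 cm

0.543 cm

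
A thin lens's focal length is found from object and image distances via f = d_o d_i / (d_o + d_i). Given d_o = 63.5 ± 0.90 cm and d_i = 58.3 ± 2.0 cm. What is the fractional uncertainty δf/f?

0.0191

∂f/∂d_o = (d_i/(d_o+d_i))² = 0.229;  ∂f/∂d_i = (d_o/(d_o+d_i))² = 0.272
δf = √((∂f/∂d_o · δd_o)² + (∂f/∂d_i · δd_i)²) = √(0.0425 + 0.296) = 0.581 cm
f = 30.4 cm, so δf/f = 0.581/30.4 = 0.0191.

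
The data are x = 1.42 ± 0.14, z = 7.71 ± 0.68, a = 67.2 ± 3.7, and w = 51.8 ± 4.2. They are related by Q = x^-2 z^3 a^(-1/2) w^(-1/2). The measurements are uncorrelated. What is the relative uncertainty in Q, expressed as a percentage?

33.4%

Since Q is a product/quotient, work with relative uncertainties:
  (-2·δx/x)² = (-2×0.0986)² = 0.0389;  (3·δz/z)² = (3×0.0882)² = 0.0700;  (−½·δa/a)² = (-0.5×0.0551)² = 0.000758;  (−½·δw/w)² = (-0.5×0.0811)² = 0.00164
δQ/Q = √(0.111) = 0.334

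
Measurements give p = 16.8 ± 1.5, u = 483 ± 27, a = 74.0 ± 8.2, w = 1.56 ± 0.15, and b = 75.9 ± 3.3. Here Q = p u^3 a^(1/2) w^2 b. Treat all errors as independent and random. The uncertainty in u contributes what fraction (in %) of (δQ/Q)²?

36.0%

(δQ/Q)² = (1·δp/p)² + (3·δu/u)² + (½·δa/a)² + (2·δw/w)² + (1·δb/b)²
  p term: (1×0.0893)² = 0.00797
  u term: (3×0.0559)² = 0.0281
  a term: (0.5×0.111)² = 0.00307
  w term: (2×0.0962)² = 0.0370
  b term: (1×0.0435)² = 0.00189
Total = 0.0780. Share from u = 0.0281/0.0780 = 0.360.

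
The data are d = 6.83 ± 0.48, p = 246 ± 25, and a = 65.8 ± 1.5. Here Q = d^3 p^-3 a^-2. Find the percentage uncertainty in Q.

37.3%

Products/powers → add relative errors in quadrature, weighted by exponent:
  (3·δd/d)² = (3×0.0703)² = 0.0445;  (-3·δp/p)² = (-3×0.102)² = 0.0930;  (-2·δa/a)² = (-2×0.0228)² = 0.00208
δQ/Q = √(0.139) = 0.373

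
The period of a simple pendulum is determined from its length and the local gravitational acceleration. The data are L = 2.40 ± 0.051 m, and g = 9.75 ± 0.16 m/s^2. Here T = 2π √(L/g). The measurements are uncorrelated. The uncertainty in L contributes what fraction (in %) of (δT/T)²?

(δT/T)² = (½·δL/L)² + (−½·δg/g)²
  L term: (0.5×0.0212)² = 0.000113
  g term: (-0.5×0.0164)² = 6.73e-05
Total = 0.000180. Share from L = 0.000113/0.000180 = 0.626.

62.6%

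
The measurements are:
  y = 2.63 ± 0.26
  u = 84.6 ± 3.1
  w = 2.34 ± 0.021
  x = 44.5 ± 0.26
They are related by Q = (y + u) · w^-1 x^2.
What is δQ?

2850

Let h = y + u = 87.2. δh = √(δy² + δu²) = √(0.0676 + 9.61) = 3.11, so δh/h = 0.0357.
Q is then a monomial in h, w, x:
δQ/Q = √((δh/h)² + (-1·δw/w)² + (2·δx/x)²) = √(0.00127 + 8.05e-05 + 0.000137) = 0.0386
Q = 73800, so δQ = 0.0386 × 73800 = 2850.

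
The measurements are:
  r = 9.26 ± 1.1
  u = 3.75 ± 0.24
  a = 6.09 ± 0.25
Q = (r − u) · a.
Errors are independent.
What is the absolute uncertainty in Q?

Let w = r − u = 5.51. δw = √(δr² + δu²) = √(1.21 + 0.0576) = 1.13, so δw/w = 0.204.
Q is then a monomial in w, a:
δQ/Q = √((δw/w)² + (1·δa/a)²) = √(0.0418 + 0.00169) = 0.208
Q = 33.6, so δQ = 0.208 × 33.6 = 6.99.

6.99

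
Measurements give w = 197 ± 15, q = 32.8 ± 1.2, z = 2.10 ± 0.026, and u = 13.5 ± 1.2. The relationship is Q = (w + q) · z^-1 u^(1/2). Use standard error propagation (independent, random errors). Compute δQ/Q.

0.0801

Let h = w + q = 230. δh = √(δw² + δq²) = √(225 + 1.44) = 15.0, so δh/h = 0.0655.
Q is then a monomial in h, z, u:
δQ/Q = √((δh/h)² + (-1·δz/z)² + (½·δu/u)²) = √(0.00429 + 0.000153 + 0.00198) = 0.0801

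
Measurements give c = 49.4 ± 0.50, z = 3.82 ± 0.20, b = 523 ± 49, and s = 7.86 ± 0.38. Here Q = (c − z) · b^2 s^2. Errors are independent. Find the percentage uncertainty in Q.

21.1%

Let u = c − z = 45.6. δu = √(δc² + δz²) = √(0.250 + 0.0400) = 0.539, so δu/u = 0.0118.
Q is then a monomial in u, b, s:
δQ/Q = √((δu/u)² + (2·δb/b)² + (2·δs/s)²) = √(0.000140 + 0.0351 + 0.00935) = 0.211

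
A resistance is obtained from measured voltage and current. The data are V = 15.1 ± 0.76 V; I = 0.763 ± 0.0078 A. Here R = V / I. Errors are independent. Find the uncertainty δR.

1.02 Ω

Relative error in a monomial: (δR/R)² = Σ (nᵢ · δxᵢ/xᵢ)².
  (1·δV/V)² = (1×0.0503)² = 0.00253;  (-1·δI/I)² = (-1×0.0102)² = 0.000105
δR/R = √(0.00264) = 0.0514
R = 19.8 Ω, so δR = 0.0514 × 19.8 = 1.02 Ω.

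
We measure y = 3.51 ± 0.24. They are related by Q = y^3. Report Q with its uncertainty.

Since Q is a product/quotient, work with relative uncertainties:
  (3·δy/y)² = (3×0.0684)² = 0.0421
δQ/Q = √(0.0421) = 0.205
Q = 43.2, so δQ = 0.205 × 43.2 = 8.87.

43.2 ± 8.87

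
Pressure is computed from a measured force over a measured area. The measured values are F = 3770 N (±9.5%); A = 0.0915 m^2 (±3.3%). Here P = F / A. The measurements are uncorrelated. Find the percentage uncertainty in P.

P is a product of powers, so relative uncertainties combine in quadrature:
  (1·δF/F)² = (1×0.0950)² = 0.00902;  (-1·δA/A)² = (-1×0.0330)² = 0.00109
δP/P = √(0.0101) = 0.101

10.1%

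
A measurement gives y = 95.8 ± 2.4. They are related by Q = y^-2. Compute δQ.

5.46e-06

Q ∝ y^-2, so δQ/Q = |-2| · δy/y = 2 × 0.0251 = 0.0501.
Q = 0.000109, so δQ = 0.0501 × 0.000109 = 5.46e-06.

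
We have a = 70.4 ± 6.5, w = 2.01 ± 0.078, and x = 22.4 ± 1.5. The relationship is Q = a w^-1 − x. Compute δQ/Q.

0.302

Let p = a·w^-1 = 35.0. δp/p = √((1·δa/a)² + (-1·δw/w)²) = √(0.00852 + 0.00151) = 0.100, so δp = 3.51.
Q = p − x: δQ = √(δp² + δx²) = √(12.3 + 2.25) = 3.82
Q = 12.6, so δQ/Q = 3.82/12.6 = 0.302.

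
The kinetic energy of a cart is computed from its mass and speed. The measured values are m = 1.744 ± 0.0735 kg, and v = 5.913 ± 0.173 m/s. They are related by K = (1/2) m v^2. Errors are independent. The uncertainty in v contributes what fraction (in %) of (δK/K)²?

65.8%

(δK/K)² = (1·δm/m)² + (2·δv/v)²
  m term: (1×0.0421)² = 0.00178
  v term: (2×0.0293)² = 0.00342
Total = 0.00520. Share from v = 0.00342/0.00520 = 0.658.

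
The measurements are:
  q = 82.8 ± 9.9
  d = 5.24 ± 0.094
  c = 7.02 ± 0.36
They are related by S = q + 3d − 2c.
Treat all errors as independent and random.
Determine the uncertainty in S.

For a sum/difference, combine absolute errors in quadrature:
  (δq)² = 98.0;  (3·δd)² = 0.0795;  (2·δc)² = 0.518
δS = √(98.6) = 9.93

9.93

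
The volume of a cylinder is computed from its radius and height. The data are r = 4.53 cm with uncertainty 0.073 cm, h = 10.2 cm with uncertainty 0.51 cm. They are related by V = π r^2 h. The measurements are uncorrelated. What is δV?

For a monomial V ∝ r^2, h, fractional errors add in quadrature:
  (2·δr/r)² = (2×0.0161)² = 0.00104;  (1·δh/h)² = (1×0.0500)² = 0.00250
δV/V = √(0.00354) = 0.0595
V = 658 cm^3, so δV = 0.0595 × 658 = 39.1 cm^3.

39.1 cm^3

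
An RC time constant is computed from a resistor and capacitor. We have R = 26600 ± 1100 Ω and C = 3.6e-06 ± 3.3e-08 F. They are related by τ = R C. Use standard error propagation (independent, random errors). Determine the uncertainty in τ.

0.00406 s

Relative error in a monomial: (δτ/τ)² = Σ (nᵢ · δxᵢ/xᵢ)².
  (1·δR/R)² = (1×0.0414)² = 0.00171;  (1·δC/C)² = (1×0.00917)² = 8.4e-05
δτ/τ = √(0.00179) = 0.0424
τ = 0.0958 s, so δτ = 0.0424 × 0.0958 = 0.00406 s.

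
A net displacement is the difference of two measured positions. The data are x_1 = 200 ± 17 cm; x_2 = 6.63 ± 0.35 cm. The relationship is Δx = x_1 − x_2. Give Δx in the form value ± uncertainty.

Sums and differences: (δΔx)² = Σ (cᵢ δxᵢ)².
  (δx_1)² = 289;  (δx_2)² = 0.122
δΔx = √(289) = 17.0 cm
Δx = 193 cm.

193 ± 17.0 cm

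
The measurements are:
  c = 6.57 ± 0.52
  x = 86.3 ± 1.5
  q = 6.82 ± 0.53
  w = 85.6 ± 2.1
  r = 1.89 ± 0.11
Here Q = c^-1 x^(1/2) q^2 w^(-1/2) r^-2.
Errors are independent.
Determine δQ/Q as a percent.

Since Q is a product/quotient, work with relative uncertainties:
  (-1·δc/c)² = (-1×0.0791)² = 0.00626;  (½·δx/x)² = (0.5×0.0174)² = 7.55e-05;  (2·δq/q)² = (2×0.0777)² = 0.0242;  (−½·δw/w)² = (-0.5×0.0245)² = 0.000150;  (-2·δr/r)² = (-2×0.0582)² = 0.0135
δQ/Q = √(0.0442) = 0.210

21.0%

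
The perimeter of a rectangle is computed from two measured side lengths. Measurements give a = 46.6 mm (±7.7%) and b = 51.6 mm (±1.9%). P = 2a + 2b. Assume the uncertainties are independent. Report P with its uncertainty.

For a sum/difference, combine absolute errors in quadrature:
  (2·δa)² = 51.5;  (2·δb)² = 3.84
δP = √(55.3) = 7.44 mm
P = 196 mm.

196 ± 7.44 mm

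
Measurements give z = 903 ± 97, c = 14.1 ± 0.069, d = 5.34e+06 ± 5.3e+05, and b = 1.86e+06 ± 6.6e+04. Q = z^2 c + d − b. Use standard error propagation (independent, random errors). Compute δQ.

Let p = z^2·c = 1.15e+07. δp/p = √((2·δz/z)² + (1·δc/c)²) = √(0.0462 + 2.39e-05) = 0.215, so δp = 2.47e+06.
Q = p + d − b: δQ = √(δp² + δd² + δb²) = √(6.1e+12 + 2.81e+11 + 4.36e+09) = 2.53e+06

2.53e+06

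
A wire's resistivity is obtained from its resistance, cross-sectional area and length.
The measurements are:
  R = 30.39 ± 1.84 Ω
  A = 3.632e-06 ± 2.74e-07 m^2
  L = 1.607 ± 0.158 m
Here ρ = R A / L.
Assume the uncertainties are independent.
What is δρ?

9.47e-06 Ω·m

Relative error in a monomial: (δρ/ρ)² = Σ (nᵢ · δxᵢ/xᵢ)².
  (1·δR/R)² = (1×0.0605)² = 0.00367;  (1·δA/A)² = (1×0.0754)² = 0.00569;  (-1·δL/L)² = (-1×0.0983)² = 0.00967
δρ/ρ = √(0.0190) = 0.138
ρ = 6.868e-05 Ω·m, so δρ = 0.138 × 6.868e-05 = 9.47e-06 Ω·m.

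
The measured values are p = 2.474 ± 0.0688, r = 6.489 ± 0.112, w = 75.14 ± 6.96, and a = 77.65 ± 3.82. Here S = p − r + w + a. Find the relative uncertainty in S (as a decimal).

0.0534

Absolute uncertainties add in quadrature for a linear combination:
  (δp)² = 0.00473;  (δr)² = 0.0125;  (δw)² = 48.4;  (δa)² = 14.6
δS = √(63.1) = 7.94
S = 148.8, so δS/S = 7.94/148.8 = 0.0534.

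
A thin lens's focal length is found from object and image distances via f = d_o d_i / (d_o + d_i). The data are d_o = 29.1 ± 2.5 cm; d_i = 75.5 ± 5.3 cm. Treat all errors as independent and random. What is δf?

∂f/∂d_o = (d_i/(d_o+d_i))² = 0.521;  ∂f/∂d_i = (d_o/(d_o+d_i))² = 0.0774
δf = √((∂f/∂d_o · δd_o)² + (∂f/∂d_i · δd_i)²) = √(1.70 + 0.168) = 1.37 cm

1.37 cm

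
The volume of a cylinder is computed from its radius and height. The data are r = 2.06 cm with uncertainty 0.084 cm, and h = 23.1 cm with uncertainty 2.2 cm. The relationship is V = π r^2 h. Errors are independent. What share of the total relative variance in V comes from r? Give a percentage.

(δV/V)² = (2·δr/r)² + (1·δh/h)²
  r term: (2×0.0408)² = 0.00665
  h term: (1×0.0952)² = 0.00907
Total = 0.0157. Share from r = 0.00665/0.0157 = 0.423.

42.3%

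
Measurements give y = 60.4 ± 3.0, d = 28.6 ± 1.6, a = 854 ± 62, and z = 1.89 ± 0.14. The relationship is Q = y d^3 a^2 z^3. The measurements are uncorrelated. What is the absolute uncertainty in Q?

2.21e+12

Since Q is a product/quotient, work with relative uncertainties:
  (1·δy/y)² = (1×0.0497)² = 0.00247;  (3·δd/d)² = (3×0.0559)² = 0.0282;  (2·δa/a)² = (2×0.0726)² = 0.0211;  (3·δz/z)² = (3×0.0741)² = 0.0494
δQ/Q = √(0.101) = 0.318
Q = 6.96e+12, so δQ = 0.318 × 6.96e+12 = 2.21e+12.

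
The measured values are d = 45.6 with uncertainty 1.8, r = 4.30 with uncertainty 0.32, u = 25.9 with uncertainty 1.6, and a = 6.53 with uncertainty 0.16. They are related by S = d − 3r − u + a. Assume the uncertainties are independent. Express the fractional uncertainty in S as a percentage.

Absolute uncertainties add in quadrature for a linear combination:
  (δd)² = 3.24;  (3·δr)² = 0.922;  (δu)² = 2.56;  (δa)² = 0.0256
δS = √(6.75) = 2.60
S = 13.3, so δS/S = 2.60/13.3 = 0.195.

19.5%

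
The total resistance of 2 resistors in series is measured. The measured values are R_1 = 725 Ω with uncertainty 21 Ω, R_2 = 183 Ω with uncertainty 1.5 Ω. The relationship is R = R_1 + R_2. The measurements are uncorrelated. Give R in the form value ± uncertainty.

Each term contributes (cᵢ δxᵢ)² to (δR)²:
  (δR_1)² = 441;  (δR_2)² = 2.25
δR = √(443) = 21.1 Ω
R = 908 Ω.

908 ± 21.1 Ω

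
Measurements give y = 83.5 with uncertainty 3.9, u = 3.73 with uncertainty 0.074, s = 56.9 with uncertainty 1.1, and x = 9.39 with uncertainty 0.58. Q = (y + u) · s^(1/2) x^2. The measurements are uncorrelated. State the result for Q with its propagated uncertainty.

58000 ± 7640

Let w = y + u = 87.2. δw = √(δy² + δu²) = √(15.2 + 0.00548) = 3.90, so δw/w = 0.0447.
Q is then a monomial in w, s, x:
δQ/Q = √((δw/w)² + (½·δs/s)² + (2·δx/x)²) = √(0.00200 + 9.34e-05 + 0.0153) = 0.132
Q = 58000, so δQ = 0.132 × 58000 = 7640.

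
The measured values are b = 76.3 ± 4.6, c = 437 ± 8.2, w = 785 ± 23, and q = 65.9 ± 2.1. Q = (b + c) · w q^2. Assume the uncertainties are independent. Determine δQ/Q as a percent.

Let u = b + c = 513. δu = √(δb² + δc²) = √(21.2 + 67.2) = 9.40, so δu/u = 0.0183.
Q is then a monomial in u, w, q:
δQ/Q = √((δu/u)² + (1·δw/w)² + (2·δq/q)²) = √(0.000336 + 0.000858 + 0.00406) = 0.0725

7.25%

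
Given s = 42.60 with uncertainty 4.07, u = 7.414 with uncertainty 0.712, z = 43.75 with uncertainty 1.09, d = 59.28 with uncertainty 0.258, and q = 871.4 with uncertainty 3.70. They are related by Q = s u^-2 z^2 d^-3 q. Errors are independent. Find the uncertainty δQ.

Each factor contributes (exponent × relative error)² to (δQ/Q)²:
  (1·δs/s)² = (1×0.0955)² = 0.00913;  (-2·δu/u)² = (-2×0.0960)² = 0.0369;  (2·δz/z)² = (2×0.0249)² = 0.00248;  (-3·δd/d)² = (-3×0.00435)² = 0.000170;  (1·δq/q)² = (1×0.00425)² = 1.8e-05
δQ/Q = √(0.0487) = 0.221
Q = 6.205, so δQ = 0.221 × 6.205 = 1.37.

1.37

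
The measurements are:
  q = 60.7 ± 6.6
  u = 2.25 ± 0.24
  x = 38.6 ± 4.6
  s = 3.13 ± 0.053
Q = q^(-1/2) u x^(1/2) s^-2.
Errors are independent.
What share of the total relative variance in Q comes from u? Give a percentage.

(δQ/Q)² = (−½·δq/q)² + (1·δu/u)² + (½·δx/x)² + (-2·δs/s)²
  q term: (-0.5×0.109)² = 0.00296
  u term: (1×0.107)² = 0.0114
  x term: (0.5×0.119)² = 0.00355
  s term: (-2×0.0169)² = 0.00115
Total = 0.0190. Share from u = 0.0114/0.0190 = 0.598.

59.8%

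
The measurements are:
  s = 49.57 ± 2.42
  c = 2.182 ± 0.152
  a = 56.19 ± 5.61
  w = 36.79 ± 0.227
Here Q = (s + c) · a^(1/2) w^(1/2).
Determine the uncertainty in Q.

Let u = s + c = 51.75. δu = √(δs² + δc²) = √(5.86 + 0.0231) = 2.42, so δu/u = 0.0469.
Q is then a monomial in u, a, w:
δQ/Q = √((δu/u)² + (½·δa/a)² + (½·δw/w)²) = √(0.00220 + 0.00249 + 9.52e-06) = 0.0685
Q = 2353, so δQ = 0.0685 × 2353 = 161.

161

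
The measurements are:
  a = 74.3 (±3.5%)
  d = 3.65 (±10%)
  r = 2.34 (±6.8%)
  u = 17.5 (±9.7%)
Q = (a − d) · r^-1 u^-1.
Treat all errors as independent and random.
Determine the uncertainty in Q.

Let w = a − d = 70.6. δw = √(δa² + δd²) = √(6.76 + 0.133) = 2.63, so δw/w = 0.0372.
Q is then a monomial in w, r, u:
δQ/Q = √((δw/w)² + (-1·δr/r)² + (-1·δu/u)²) = √(0.00138 + 0.00462 + 0.00941) = 0.124
Q = 1.73, so δQ = 0.124 × 1.73 = 0.214.

0.214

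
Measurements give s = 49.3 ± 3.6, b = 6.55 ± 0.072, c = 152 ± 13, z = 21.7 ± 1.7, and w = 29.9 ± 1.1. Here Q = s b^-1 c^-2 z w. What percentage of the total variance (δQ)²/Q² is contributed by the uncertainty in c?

(δQ/Q)² = (1·δs/s)² + (-1·δb/b)² + (-2·δc/c)² + (1·δz/z)² + (1·δw/w)²
  s term: (1×0.0730)² = 0.00533
  b term: (-1×0.0110)² = 0.000121
  c term: (-2×0.0855)² = 0.0293
  z term: (1×0.0783)² = 0.00614
  w term: (1×0.0368)² = 0.00135
Total = 0.0422. Share from c = 0.0293/0.0422 = 0.693.

69.3%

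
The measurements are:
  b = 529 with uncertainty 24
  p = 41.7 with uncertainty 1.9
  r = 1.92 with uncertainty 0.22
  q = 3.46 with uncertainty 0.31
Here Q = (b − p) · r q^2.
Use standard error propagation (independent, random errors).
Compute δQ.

2450

Let u = b − p = 487. δu = √(δb² + δp²) = √(576 + 3.61) = 24.1, so δu/u = 0.0494.
Q is then a monomial in u, r, q:
δQ/Q = √((δu/u)² + (1·δr/r)² + (2·δq/q)²) = √(0.00244 + 0.0131 + 0.0321) = 0.218
Q = 11200, so δQ = 0.218 × 11200 = 2450.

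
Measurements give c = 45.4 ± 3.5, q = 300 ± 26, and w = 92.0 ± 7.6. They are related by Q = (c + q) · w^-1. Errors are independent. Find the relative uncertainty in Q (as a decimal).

Let u = c + q = 345. δu = √(δc² + δq²) = √(12.2 + 676) = 26.2, so δu/u = 0.0760.
Q is then a monomial in u, w:
δQ/Q = √((δu/u)² + (-1·δw/w)²) = √(0.00577 + 0.00682) = 0.112

0.112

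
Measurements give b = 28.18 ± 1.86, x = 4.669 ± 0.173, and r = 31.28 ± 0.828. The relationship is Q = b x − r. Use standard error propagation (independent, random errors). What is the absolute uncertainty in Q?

Let p = b·x = 131.6. δp/p = √((1·δb/b)² + (1·δx/x)²) = √(0.00436 + 0.00137) = 0.0757, so δp = 9.96.
Q = p − r: δQ = √(δp² + δr²) = √(99.2 + 0.686) = 9.99

9.99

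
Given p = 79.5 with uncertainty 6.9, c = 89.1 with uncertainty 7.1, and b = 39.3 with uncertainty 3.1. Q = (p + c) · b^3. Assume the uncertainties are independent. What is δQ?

2.5e+06

Let u = p + c = 169. δu = √(δp² + δc²) = √(47.6 + 50.4) = 9.90, so δu/u = 0.0587.
Q is then a monomial in u, b:
δQ/Q = √((δu/u)² + (3·δb/b)²) = √(0.00345 + 0.0560) = 0.244
Q = 1.02e+07, so δQ = 0.244 × 1.02e+07 = 2.5e+06.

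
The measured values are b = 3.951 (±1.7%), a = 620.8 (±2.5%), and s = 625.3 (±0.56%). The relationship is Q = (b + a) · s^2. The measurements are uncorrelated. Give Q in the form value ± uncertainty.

(2.443 ± 0.0666) × 10^8

Let u = b + a = 624.8. δu = √(δb² + δa²) = √(0.00451 + 241) = 15.5, so δu/u = 0.0248.
Q is then a monomial in u, s:
δQ/Q = √((δu/u)² + (2·δs/s)²) = √(0.000617 + 0.000125) = 0.0273
Q = 2.443e+08, so δQ = 0.0273 × 2.443e+08 = 6.66e+06.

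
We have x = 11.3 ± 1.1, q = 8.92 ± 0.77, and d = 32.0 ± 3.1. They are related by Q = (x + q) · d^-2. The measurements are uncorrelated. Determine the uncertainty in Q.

0.00404

Let u = x + q = 20.2. δu = √(δx² + δq²) = √(1.21 + 0.593) = 1.34, so δu/u = 0.0664.
Q is then a monomial in u, d:
δQ/Q = √((δu/u)² + (-2·δd/d)²) = √(0.00441 + 0.0375) = 0.205
Q = 0.0197, so δQ = 0.205 × 0.0197 = 0.00404.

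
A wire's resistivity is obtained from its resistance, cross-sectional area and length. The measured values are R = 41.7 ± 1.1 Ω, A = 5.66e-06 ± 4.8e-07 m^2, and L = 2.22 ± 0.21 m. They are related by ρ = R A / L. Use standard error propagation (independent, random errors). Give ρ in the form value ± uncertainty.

(1.06 ± 0.138) × 10^-4 Ω·m

Each factor contributes (exponent × relative error)² to (δρ/ρ)²:
  (1·δR/R)² = (1×0.0264)² = 0.000696;  (1·δA/A)² = (1×0.0848)² = 0.00719;  (-1·δL/L)² = (-1×0.0946)² = 0.00895
δρ/ρ = √(0.0168) = 0.130
ρ = 0.000106 Ω·m, so δρ = 0.130 × 0.000106 = 1.38e-05 Ω·m.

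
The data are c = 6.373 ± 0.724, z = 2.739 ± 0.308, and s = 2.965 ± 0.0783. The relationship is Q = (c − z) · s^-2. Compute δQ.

0.0921

Let u = c − z = 3.634. δu = √(δc² + δz²) = √(0.524 + 0.0949) = 0.787, so δu/u = 0.217.
Q is then a monomial in u, s:
δQ/Q = √((δu/u)² + (-2·δs/s)²) = √(0.0469 + 0.00279) = 0.223
Q = 0.4134, so δQ = 0.223 × 0.4134 = 0.0921.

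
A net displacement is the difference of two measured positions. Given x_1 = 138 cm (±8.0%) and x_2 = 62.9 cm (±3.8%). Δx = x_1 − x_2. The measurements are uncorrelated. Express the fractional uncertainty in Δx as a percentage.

Each term contributes (cᵢ δxᵢ)² to (δΔx)²:
  (δx_1)² = 122;  (δx_2)² = 5.71
δΔx = √(128) = 11.3 cm
Δx = 75.1 cm, so δΔx/Δx = 11.3/75.1 = 0.150.

15.0%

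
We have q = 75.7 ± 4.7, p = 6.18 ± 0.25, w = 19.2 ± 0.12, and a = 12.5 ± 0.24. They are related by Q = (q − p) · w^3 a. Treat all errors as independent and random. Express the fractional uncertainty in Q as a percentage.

7.28%

Let u = q − p = 69.5. δu = √(δq² + δp²) = √(22.1 + 0.0625) = 4.71, so δu/u = 0.0677.
Q is then a monomial in u, w, a:
δQ/Q = √((δu/u)² + (3·δw/w)² + (1·δa/a)²) = √(0.00458 + 0.000352 + 0.000369) = 0.0728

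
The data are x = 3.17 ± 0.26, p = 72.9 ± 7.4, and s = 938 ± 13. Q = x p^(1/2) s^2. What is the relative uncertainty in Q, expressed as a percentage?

10.0%

Relative error in a monomial: (δQ/Q)² = Σ (nᵢ · δxᵢ/xᵢ)².
  (1·δx/x)² = (1×0.0820)² = 0.00673;  (½·δp/p)² = (0.5×0.102)² = 0.00258;  (2·δs/s)² = (2×0.0139)² = 0.000768
δQ/Q = √(0.0101) = 0.100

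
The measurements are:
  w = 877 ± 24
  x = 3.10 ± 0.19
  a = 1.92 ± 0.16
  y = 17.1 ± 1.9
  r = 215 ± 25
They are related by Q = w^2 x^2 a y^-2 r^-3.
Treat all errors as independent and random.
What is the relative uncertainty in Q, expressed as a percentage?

Each factor contributes (exponent × relative error)² to (δQ/Q)²:
  (2·δw/w)² = (2×0.0274)² = 0.00300;  (2·δx/x)² = (2×0.0613)² = 0.0150;  (1·δa/a)² = (1×0.0833)² = 0.00694;  (-2·δy/y)² = (-2×0.111)² = 0.0494;  (-3·δr/r)² = (-3×0.116)² = 0.122
δQ/Q = √(0.196) = 0.443

44.3%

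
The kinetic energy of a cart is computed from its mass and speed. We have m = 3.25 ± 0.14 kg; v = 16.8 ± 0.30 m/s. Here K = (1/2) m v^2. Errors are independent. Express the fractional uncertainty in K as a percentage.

Products/powers → add relative errors in quadrature, weighted by exponent:
  (1·δm/m)² = (1×0.0431)² = 0.00186;  (2·δv/v)² = (2×0.0179)² = 0.00128
δK/K = √(0.00313) = 0.0560

5.60%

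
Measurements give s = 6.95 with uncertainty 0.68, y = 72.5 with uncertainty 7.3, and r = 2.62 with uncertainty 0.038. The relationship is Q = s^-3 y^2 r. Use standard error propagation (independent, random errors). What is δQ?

14.6

Products/powers → add relative errors in quadrature, weighted by exponent:
  (-3·δs/s)² = (-3×0.0978)² = 0.0862;  (2·δy/y)² = (2×0.101)² = 0.0406;  (1·δr/r)² = (1×0.0145)² = 0.000210
δQ/Q = √(0.127) = 0.356
Q = 41.0, so δQ = 0.356 × 41.0 = 14.6.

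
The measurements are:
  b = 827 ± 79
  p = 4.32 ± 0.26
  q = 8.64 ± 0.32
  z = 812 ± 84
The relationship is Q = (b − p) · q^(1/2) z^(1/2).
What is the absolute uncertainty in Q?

Let u = b − p = 823. δu = √(δb² + δp²) = √(6240 + 0.0676) = 79.0, so δu/u = 0.0960.
Q is then a monomial in u, q, z:
δQ/Q = √((δu/u)² + (½·δq/q)² + (½·δz/z)²) = √(0.00922 + 0.000343 + 0.00268) = 0.111
Q = 68900, so δQ = 0.111 × 68900 = 7620.

7620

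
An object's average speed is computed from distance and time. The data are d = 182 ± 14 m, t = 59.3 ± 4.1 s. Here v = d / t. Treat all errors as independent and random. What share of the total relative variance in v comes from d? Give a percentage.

(δv/v)² = (1·δd/d)² + (-1·δt/t)²
  d term: (1×0.0769)² = 0.00592
  t term: (-1×0.0691)² = 0.00478
Total = 0.0107. Share from d = 0.00592/0.0107 = 0.553.

55.3%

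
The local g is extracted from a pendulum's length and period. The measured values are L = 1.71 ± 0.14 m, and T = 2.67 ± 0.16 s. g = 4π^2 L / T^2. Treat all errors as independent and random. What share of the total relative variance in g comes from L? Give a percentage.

(δg/g)² = (1·δL/L)² + (-2·δT/T)²
  L term: (1×0.0819)² = 0.00670
  T term: (-2×0.0599)² = 0.0144
Total = 0.0211. Share from L = 0.00670/0.0211 = 0.318.

31.8%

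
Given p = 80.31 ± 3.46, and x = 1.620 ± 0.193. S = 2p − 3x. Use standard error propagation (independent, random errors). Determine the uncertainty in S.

6.94

Each term contributes (cᵢ δxᵢ)² to (δS)²:
  (2·δp)² = 47.9;  (3·δx)² = 0.335
δS = √(48.2) = 6.94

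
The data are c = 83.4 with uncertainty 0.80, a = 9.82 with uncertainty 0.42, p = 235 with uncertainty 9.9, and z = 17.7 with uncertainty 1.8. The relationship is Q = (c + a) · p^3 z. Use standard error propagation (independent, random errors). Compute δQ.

Let u = c + a = 93.2. δu = √(δc² + δa²) = √(0.640 + 0.176) = 0.904, so δu/u = 0.00969.
Q is then a monomial in u, p, z:
δQ/Q = √((δu/u)² + (3·δp/p)² + (1·δz/z)²) = √(9.39e-05 + 0.0160 + 0.0103) = 0.163
Q = 2.14e+10, so δQ = 0.163 × 2.14e+10 = 3.48e+09.

3.48e+09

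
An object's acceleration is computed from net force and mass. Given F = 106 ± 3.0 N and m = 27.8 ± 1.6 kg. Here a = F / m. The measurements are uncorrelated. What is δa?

0.245 m/s^2

a is a product of powers, so relative uncertainties combine in quadrature:
  (1·δF/F)² = (1×0.0283)² = 0.000801;  (-1·δm/m)² = (-1×0.0576)² = 0.00331
δa/a = √(0.00411) = 0.0641
a = 3.81 m/s^2, so δa = 0.0641 × 3.81 = 0.245 m/s^2.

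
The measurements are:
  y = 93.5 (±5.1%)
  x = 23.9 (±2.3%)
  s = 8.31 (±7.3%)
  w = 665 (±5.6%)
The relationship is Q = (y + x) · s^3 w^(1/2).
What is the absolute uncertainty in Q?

3.9e+05

Let u = y + x = 117. δu = √(δy² + δx²) = √(22.7 + 0.302) = 4.80, so δu/u = 0.0409.
Q is then a monomial in u, s, w:
δQ/Q = √((δu/u)² + (3·δs/s)² + (½·δw/w)²) = √(0.00167 + 0.0480 + 0.000784) = 0.225
Q = 1.74e+06, so δQ = 0.225 × 1.74e+06 = 3.9e+05.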